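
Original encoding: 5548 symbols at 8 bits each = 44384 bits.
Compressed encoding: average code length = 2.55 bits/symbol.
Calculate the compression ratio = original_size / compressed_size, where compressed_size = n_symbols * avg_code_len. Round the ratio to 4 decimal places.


original_size = n_symbols * orig_bits = 5548 * 8 = 44384 bits
compressed_size = n_symbols * avg_code_len = 5548 * 2.55 = 14147.4 bits
ratio = original_size / compressed_size = 44384 / 14147.4 = 3.1373

Compression ratio = 3.1373


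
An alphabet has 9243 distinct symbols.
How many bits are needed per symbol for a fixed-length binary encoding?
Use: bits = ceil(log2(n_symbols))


log2(9243) = 13.1741
Bracket: 2^13 = 8192 < 9243 <= 2^14 = 16384
So ceil(log2(9243)) = 14

bits = ceil(log2(9243)) = ceil(13.1741) = 14 bits


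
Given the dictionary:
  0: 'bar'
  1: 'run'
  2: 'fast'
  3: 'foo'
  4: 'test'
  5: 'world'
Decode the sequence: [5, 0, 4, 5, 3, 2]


Look up each index in the dictionary:
  5 -> 'world'
  0 -> 'bar'
  4 -> 'test'
  5 -> 'world'
  3 -> 'foo'
  2 -> 'fast'

Decoded: "world bar test world foo fast"


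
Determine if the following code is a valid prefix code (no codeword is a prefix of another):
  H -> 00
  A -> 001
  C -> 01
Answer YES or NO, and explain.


Checking each pair (does one codeword prefix another?):
  H='00' vs A='001': prefix -- VIOLATION

NO -- this is NOT a valid prefix code. H (00) is a prefix of A (001).


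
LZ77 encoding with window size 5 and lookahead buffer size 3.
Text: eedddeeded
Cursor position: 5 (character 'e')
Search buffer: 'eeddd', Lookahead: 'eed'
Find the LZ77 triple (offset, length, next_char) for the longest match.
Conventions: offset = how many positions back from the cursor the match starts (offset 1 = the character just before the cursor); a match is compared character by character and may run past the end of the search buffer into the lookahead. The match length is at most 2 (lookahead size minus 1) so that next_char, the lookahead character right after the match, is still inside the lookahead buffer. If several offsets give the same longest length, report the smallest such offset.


Try each offset into the search buffer:
  offset=1 (pos 4, char 'd'): match length 0
  offset=2 (pos 3, char 'd'): match length 0
  offset=3 (pos 2, char 'd'): match length 0
  offset=4 (pos 1, char 'e'): match length 1
  offset=5 (pos 0, char 'e'): match length 2
Longest match has length 2 at offset 5.
next_char = character at position 5 + 2 = 7 -> 'd'

Best match: offset=5, length=2 (matching 'ee' starting at position 0)
LZ77 triple: (5, 2, 'd')


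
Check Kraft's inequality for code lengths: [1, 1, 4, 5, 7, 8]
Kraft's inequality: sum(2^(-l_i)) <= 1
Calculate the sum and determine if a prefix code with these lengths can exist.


Sum = 2^(-1) + 2^(-1) + 2^(-4) + 2^(-5) + 2^(-7) + 2^(-8)
    = 0.5 + 0.5 + 0.0625 + 0.03125 + 0.0078125 + 0.00390625
    = 283/256 = 1.10546875
Since 1.10546875 > 1, Kraft's inequality is NOT satisfied.
A prefix code with these lengths CANNOT exist.

Kraft sum = 1.10546875. Not satisfied.


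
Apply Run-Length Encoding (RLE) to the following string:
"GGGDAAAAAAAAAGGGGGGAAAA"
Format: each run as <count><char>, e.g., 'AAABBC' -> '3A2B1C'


Scanning runs left to right:
  i=0: run of 'G' x 3 -> '3G'
  i=3: run of 'D' x 1 -> '1D'
  i=4: run of 'A' x 9 -> '9A'
  i=13: run of 'G' x 6 -> '6G'
  i=19: run of 'A' x 4 -> '4A'

RLE = 3G1D9A6G4A


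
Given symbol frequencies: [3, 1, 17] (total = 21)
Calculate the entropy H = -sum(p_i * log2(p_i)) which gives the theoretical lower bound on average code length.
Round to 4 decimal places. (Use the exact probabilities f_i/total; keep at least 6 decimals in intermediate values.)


Per-symbol terms -p_i * log2(p_i) with p_i = f_i/21:
  p = 3/21 = 0.142857: log2(p) = -2.807355, -p*log2(p) = 0.401051
  p = 1/21 = 0.047619: log2(p) = -4.392317, -p*log2(p) = 0.209158
  p = 17/21 = 0.809524: log2(p) = -0.304855, -p*log2(p) = 0.246787
H = 0.401051 + 0.209158 + 0.246787 = 0.856996

H = 0.857 bits/symbol


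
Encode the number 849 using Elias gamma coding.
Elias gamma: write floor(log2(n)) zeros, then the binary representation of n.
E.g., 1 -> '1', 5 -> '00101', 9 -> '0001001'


num_bits = floor(log2(849)) + 1 = 10
leading_zeros = num_bits - 1 = 9
binary(849) = 1101010001

Elias gamma(849) = '000000000' + '1101010001' = 0000000001101010001 (19 bits)


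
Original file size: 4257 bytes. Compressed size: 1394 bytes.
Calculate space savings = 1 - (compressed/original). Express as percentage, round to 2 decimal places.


ratio = compressed/original = 1394/4257 = 0.327461
savings = 1 - ratio = 1 - 0.327461 = 0.672539
as a percentage: 0.672539 * 100 = 67.25%

Space savings = 1 - 1394/4257 = 67.25%


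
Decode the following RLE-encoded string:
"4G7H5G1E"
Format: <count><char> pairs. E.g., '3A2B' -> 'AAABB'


Expanding each <count><char> pair:
  4G -> 'GGGG'
  7H -> 'HHHHHHH'
  5G -> 'GGGGG'
  1E -> 'E'

Decoded = GGGGHHHHHHHGGGGGE


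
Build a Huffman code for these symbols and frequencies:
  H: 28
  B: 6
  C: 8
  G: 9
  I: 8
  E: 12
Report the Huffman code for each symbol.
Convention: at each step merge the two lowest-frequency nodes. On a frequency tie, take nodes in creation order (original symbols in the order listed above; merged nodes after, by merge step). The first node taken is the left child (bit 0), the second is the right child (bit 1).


Huffman tree construction:
Step 1: Merge B(6) + C(8) = 14
Step 2: Merge I(8) + G(9) = 17
Step 3: Merge E(12) + (B+C)(14) = 26
Step 4: Merge (I+G)(17) + (E+(B+C))(26) = 43
Step 5: Merge H(28) + ((I+G)+(E+(B+C)))(43) = 71
Read each symbol's code off the tree from the root (left child = 0, right child = 1).

Codes:
  H: 0 (length 1)
  B: 1110 (length 4)
  C: 1111 (length 4)
  G: 101 (length 3)
  I: 100 (length 3)
  E: 110 (length 3)
Average code length: 171/71 = 2.4085 bits/symbol


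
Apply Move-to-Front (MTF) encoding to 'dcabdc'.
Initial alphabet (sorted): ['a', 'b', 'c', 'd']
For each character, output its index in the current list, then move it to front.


MTF encoding:
'd': index 3 in ['a', 'b', 'c', 'd'] -> ['d', 'a', 'b', 'c']
'c': index 3 in ['d', 'a', 'b', 'c'] -> ['c', 'd', 'a', 'b']
'a': index 2 in ['c', 'd', 'a', 'b'] -> ['a', 'c', 'd', 'b']
'b': index 3 in ['a', 'c', 'd', 'b'] -> ['b', 'a', 'c', 'd']
'd': index 3 in ['b', 'a', 'c', 'd'] -> ['d', 'b', 'a', 'c']
'c': index 3 in ['d', 'b', 'a', 'c'] -> ['c', 'd', 'b', 'a']


Output: [3, 3, 2, 3, 3, 3]


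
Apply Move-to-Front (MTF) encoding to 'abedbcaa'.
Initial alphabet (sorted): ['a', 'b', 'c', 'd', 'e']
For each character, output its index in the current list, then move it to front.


MTF encoding:
'a': index 0 in ['a', 'b', 'c', 'd', 'e'] -> ['a', 'b', 'c', 'd', 'e']
'b': index 1 in ['a', 'b', 'c', 'd', 'e'] -> ['b', 'a', 'c', 'd', 'e']
'e': index 4 in ['b', 'a', 'c', 'd', 'e'] -> ['e', 'b', 'a', 'c', 'd']
'd': index 4 in ['e', 'b', 'a', 'c', 'd'] -> ['d', 'e', 'b', 'a', 'c']
'b': index 2 in ['d', 'e', 'b', 'a', 'c'] -> ['b', 'd', 'e', 'a', 'c']
'c': index 4 in ['b', 'd', 'e', 'a', 'c'] -> ['c', 'b', 'd', 'e', 'a']
'a': index 4 in ['c', 'b', 'd', 'e', 'a'] -> ['a', 'c', 'b', 'd', 'e']
'a': index 0 in ['a', 'c', 'b', 'd', 'e'] -> ['a', 'c', 'b', 'd', 'e']


Output: [0, 1, 4, 4, 2, 4, 4, 0]


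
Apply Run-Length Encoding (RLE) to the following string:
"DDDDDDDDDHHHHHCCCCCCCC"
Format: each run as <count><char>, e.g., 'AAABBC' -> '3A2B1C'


Scanning runs left to right:
  i=0: run of 'D' x 9 -> '9D'
  i=9: run of 'H' x 5 -> '5H'
  i=14: run of 'C' x 8 -> '8C'

RLE = 9D5H8C


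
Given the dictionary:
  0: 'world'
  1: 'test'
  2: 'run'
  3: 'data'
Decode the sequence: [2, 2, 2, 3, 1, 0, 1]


Look up each index in the dictionary:
  2 -> 'run'
  2 -> 'run'
  2 -> 'run'
  3 -> 'data'
  1 -> 'test'
  0 -> 'world'
  1 -> 'test'

Decoded: "run run run data test world test"


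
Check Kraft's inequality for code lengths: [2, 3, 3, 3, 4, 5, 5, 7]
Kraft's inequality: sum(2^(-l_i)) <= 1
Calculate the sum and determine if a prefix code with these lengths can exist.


Sum = 2^(-2) + 2^(-3) + 2^(-3) + 2^(-3) + 2^(-4) + 2^(-5) + 2^(-5) + 2^(-7)
    = 0.25 + 0.125 + 0.125 + 0.125 + 0.0625 + 0.03125 + 0.03125 + 0.0078125
    = 97/128 = 0.7578125
Since 0.7578125 <= 1, Kraft's inequality IS satisfied.
A prefix code with these lengths CAN exist.

Kraft sum = 0.7578125. Satisfied.


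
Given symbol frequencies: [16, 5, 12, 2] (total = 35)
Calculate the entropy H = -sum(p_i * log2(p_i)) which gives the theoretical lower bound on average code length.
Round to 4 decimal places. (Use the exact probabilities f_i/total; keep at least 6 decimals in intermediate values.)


Per-symbol terms -p_i * log2(p_i) with p_i = f_i/35:
  p = 16/35 = 0.457143: log2(p) = -1.129283, -p*log2(p) = 0.516244
  p = 5/35 = 0.142857: log2(p) = -2.807355, -p*log2(p) = 0.401051
  p = 12/35 = 0.342857: log2(p) = -1.544321, -p*log2(p) = 0.529481
  p = 2/35 = 0.057143: log2(p) = -4.129283, -p*log2(p) = 0.235959
H = 0.516244 + 0.401051 + 0.529481 + 0.235959 = 1.682735

H = 1.6827 bits/symbol


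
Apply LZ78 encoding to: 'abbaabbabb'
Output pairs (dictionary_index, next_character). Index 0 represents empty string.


LZ78 encoding steps:
Dictionary: {0: ''}
Step 1: w='' (idx 0), next='a' -> output (0, 'a'), add 'a' as idx 1
Step 2: w='' (idx 0), next='b' -> output (0, 'b'), add 'b' as idx 2
Step 3: w='b' (idx 2), next='a' -> output (2, 'a'), add 'ba' as idx 3
Step 4: w='a' (idx 1), next='b' -> output (1, 'b'), add 'ab' as idx 4
Step 5: w='ba' (idx 3), next='b' -> output (3, 'b'), add 'bab' as idx 5
Step 6: w='b' (idx 2), end of input -> output (2, '')


Encoded: [(0, 'a'), (0, 'b'), (2, 'a'), (1, 'b'), (3, 'b'), (2, '')]


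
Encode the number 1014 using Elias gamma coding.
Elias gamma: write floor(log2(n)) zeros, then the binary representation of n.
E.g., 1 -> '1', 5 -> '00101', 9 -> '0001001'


num_bits = floor(log2(1014)) + 1 = 10
leading_zeros = num_bits - 1 = 9
binary(1014) = 1111110110

Elias gamma(1014) = '000000000' + '1111110110' = 0000000001111110110 (19 bits)


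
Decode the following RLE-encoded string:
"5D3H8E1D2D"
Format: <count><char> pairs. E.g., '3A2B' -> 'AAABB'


Expanding each <count><char> pair:
  5D -> 'DDDDD'
  3H -> 'HHH'
  8E -> 'EEEEEEEE'
  1D -> 'D'
  2D -> 'DD'

Decoded = DDDDDHHHEEEEEEEEDDD


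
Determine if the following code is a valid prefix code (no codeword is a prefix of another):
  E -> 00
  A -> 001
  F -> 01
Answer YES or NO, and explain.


Checking each pair (does one codeword prefix another?):
  E='00' vs A='001': prefix -- VIOLATION

NO -- this is NOT a valid prefix code. E (00) is a prefix of A (001).


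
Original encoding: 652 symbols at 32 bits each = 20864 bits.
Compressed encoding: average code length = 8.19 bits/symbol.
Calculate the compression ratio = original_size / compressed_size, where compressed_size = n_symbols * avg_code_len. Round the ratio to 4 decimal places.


original_size = n_symbols * orig_bits = 652 * 32 = 20864 bits
compressed_size = n_symbols * avg_code_len = 652 * 8.19 = 5339.88 bits
ratio = original_size / compressed_size = 20864 / 5339.88 = 3.9072

Compression ratio = 3.9072


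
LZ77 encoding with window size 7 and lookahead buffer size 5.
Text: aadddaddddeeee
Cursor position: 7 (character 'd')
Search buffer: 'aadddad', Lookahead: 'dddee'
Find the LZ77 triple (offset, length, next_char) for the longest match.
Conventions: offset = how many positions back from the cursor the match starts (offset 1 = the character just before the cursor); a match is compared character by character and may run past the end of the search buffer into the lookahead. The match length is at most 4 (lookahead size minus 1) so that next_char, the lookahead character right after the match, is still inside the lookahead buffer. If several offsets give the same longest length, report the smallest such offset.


Try each offset into the search buffer:
  offset=1 (pos 6, char 'd'): match length 3
  offset=2 (pos 5, char 'a'): match length 0
  offset=3 (pos 4, char 'd'): match length 1
  offset=4 (pos 3, char 'd'): match length 2
  offset=5 (pos 2, char 'd'): match length 3
  offset=6 (pos 1, char 'a'): match length 0
  offset=7 (pos 0, char 'a'): match length 0
Longest match has length 3, found at offsets 1, 5; take the smallest, offset 1.
next_char = character at position 7 + 3 = 10 -> 'e'

Best match: offset=1, length=3 (matching 'ddd' starting at position 6)
LZ77 triple: (1, 3, 'e')


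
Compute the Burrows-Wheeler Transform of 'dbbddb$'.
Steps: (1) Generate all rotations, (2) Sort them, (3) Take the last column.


Rotations (sorted):
  0: $dbbddb -> last char: b
  1: b$dbbdd -> last char: d
  2: bbddb$d -> last char: d
  3: bddb$db -> last char: b
  4: db$dbbd -> last char: d
  5: dbbddb$ -> last char: $
  6: ddb$dbb -> last char: b


BWT = bddbd$b


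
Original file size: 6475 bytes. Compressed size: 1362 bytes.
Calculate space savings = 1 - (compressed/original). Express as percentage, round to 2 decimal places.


ratio = compressed/original = 1362/6475 = 0.210347
savings = 1 - ratio = 1 - 0.210347 = 0.789653
as a percentage: 0.789653 * 100 = 78.97%

Space savings = 1 - 1362/6475 = 78.97%


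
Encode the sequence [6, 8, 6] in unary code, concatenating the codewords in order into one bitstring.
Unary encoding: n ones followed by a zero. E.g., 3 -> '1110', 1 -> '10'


Encode each number as n ones followed by a terminating 0:
  6 -> 1111110 (7 bits)
  8 -> 111111110 (9 bits)
  6 -> 1111110 (7 bits)
Total length = 7 + 9 + 7 = 23 bits.

Unary([6, 8, 6]) = 11111101111111101111110 (23 bits)


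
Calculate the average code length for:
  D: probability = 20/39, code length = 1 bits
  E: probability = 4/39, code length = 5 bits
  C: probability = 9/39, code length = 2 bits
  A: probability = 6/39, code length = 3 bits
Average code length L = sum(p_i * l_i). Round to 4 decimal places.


Weighted contributions p_i * l_i:
  D: (20/39) * 1 = 20/39
  E: (4/39) * 5 = 20/39
  C: (9/39) * 2 = 18/39
  A: (6/39) * 3 = 18/39
Sum = (20 + 20 + 18 + 18)/39 = 76/39

L = 76/39 = 1.9487 bits/symbol


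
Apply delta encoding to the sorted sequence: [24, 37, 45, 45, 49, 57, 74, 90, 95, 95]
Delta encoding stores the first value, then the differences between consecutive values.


First value: 24
Deltas:
  37 - 24 = 13
  45 - 37 = 8
  45 - 45 = 0
  49 - 45 = 4
  57 - 49 = 8
  74 - 57 = 17
  90 - 74 = 16
  95 - 90 = 5
  95 - 95 = 0


Delta encoded: [24, 13, 8, 0, 4, 8, 17, 16, 5, 0]


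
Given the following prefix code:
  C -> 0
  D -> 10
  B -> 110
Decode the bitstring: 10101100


Decoding step by step:
Bits 10 -> D
Bits 10 -> D
Bits 110 -> B
Bits 0 -> C


Decoded message: DDBC


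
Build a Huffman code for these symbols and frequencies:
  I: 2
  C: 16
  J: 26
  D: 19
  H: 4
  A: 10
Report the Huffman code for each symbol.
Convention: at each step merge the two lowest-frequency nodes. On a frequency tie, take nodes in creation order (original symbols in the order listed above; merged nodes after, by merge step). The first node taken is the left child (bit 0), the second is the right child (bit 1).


Huffman tree construction:
Step 1: Merge I(2) + H(4) = 6
Step 2: Merge (I+H)(6) + A(10) = 16
Step 3: Merge C(16) + ((I+H)+A)(16) = 32
Step 4: Merge D(19) + J(26) = 45
Step 5: Merge (C+((I+H)+A))(32) + (D+J)(45) = 77
Read each symbol's code off the tree from the root (left child = 0, right child = 1).

Codes:
  I: 0100 (length 4)
  C: 00 (length 2)
  J: 11 (length 2)
  D: 10 (length 2)
  H: 0101 (length 4)
  A: 011 (length 3)
Average code length: 176/77 = 2.2857 bits/symbol


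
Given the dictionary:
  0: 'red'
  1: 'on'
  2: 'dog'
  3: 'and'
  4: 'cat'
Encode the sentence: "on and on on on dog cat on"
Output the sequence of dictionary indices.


Look up each word in the dictionary:
  'on' -> 1
  'and' -> 3
  'on' -> 1
  'on' -> 1
  'on' -> 1
  'dog' -> 2
  'cat' -> 4
  'on' -> 1

Encoded: [1, 3, 1, 1, 1, 2, 4, 1]


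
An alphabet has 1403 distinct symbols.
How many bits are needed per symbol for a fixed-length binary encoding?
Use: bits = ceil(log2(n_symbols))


log2(1403) = 10.4543
Bracket: 2^10 = 1024 < 1403 <= 2^11 = 2048
So ceil(log2(1403)) = 11

bits = ceil(log2(1403)) = ceil(10.4543) = 11 bits


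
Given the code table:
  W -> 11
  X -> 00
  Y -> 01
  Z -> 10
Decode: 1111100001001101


Decoding:
11 -> W
11 -> W
10 -> Z
00 -> X
01 -> Y
00 -> X
11 -> W
01 -> Y


Result: WWZXYXWY


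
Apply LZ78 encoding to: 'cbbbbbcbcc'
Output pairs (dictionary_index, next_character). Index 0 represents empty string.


LZ78 encoding steps:
Dictionary: {0: ''}
Step 1: w='' (idx 0), next='c' -> output (0, 'c'), add 'c' as idx 1
Step 2: w='' (idx 0), next='b' -> output (0, 'b'), add 'b' as idx 2
Step 3: w='b' (idx 2), next='b' -> output (2, 'b'), add 'bb' as idx 3
Step 4: w='bb' (idx 3), next='c' -> output (3, 'c'), add 'bbc' as idx 4
Step 5: w='b' (idx 2), next='c' -> output (2, 'c'), add 'bc' as idx 5
Step 6: w='c' (idx 1), end of input -> output (1, '')


Encoded: [(0, 'c'), (0, 'b'), (2, 'b'), (3, 'c'), (2, 'c'), (1, '')]


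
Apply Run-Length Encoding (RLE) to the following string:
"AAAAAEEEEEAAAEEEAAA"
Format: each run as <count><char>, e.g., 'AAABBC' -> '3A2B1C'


Scanning runs left to right:
  i=0: run of 'A' x 5 -> '5A'
  i=5: run of 'E' x 5 -> '5E'
  i=10: run of 'A' x 3 -> '3A'
  i=13: run of 'E' x 3 -> '3E'
  i=16: run of 'A' x 3 -> '3A'

RLE = 5A5E3A3E3A


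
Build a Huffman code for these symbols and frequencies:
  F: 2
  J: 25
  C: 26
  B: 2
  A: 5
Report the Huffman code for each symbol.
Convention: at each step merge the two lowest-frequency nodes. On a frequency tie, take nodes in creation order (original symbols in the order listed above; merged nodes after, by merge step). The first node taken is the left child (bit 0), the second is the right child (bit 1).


Huffman tree construction:
Step 1: Merge F(2) + B(2) = 4
Step 2: Merge (F+B)(4) + A(5) = 9
Step 3: Merge ((F+B)+A)(9) + J(25) = 34
Step 4: Merge C(26) + (((F+B)+A)+J)(34) = 60
Read each symbol's code off the tree from the root (left child = 0, right child = 1).

Codes:
  F: 1000 (length 4)
  J: 11 (length 2)
  C: 0 (length 1)
  B: 1001 (length 4)
  A: 101 (length 3)
Average code length: 107/60 = 1.7833 bits/symbol


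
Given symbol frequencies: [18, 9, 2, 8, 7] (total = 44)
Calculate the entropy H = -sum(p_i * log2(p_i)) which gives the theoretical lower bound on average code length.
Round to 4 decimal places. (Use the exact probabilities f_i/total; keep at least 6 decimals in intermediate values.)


Per-symbol terms -p_i * log2(p_i) with p_i = f_i/44:
  p = 18/44 = 0.409091: log2(p) = -1.289507, -p*log2(p) = 0.527525
  p = 9/44 = 0.204545: log2(p) = -2.289507, -p*log2(p) = 0.468308
  p = 2/44 = 0.045455: log2(p) = -4.459432, -p*log2(p) = 0.202701
  p = 8/44 = 0.181818: log2(p) = -2.459432, -p*log2(p) = 0.447169
  p = 7/44 = 0.159091: log2(p) = -2.652077, -p*log2(p) = 0.421921
H = 0.527525 + 0.468308 + 0.202701 + 0.447169 + 0.421921 = 2.067624

H = 2.0676 bits/symbol


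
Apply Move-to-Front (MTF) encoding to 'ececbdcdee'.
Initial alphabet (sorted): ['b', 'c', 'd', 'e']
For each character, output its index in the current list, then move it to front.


MTF encoding:
'e': index 3 in ['b', 'c', 'd', 'e'] -> ['e', 'b', 'c', 'd']
'c': index 2 in ['e', 'b', 'c', 'd'] -> ['c', 'e', 'b', 'd']
'e': index 1 in ['c', 'e', 'b', 'd'] -> ['e', 'c', 'b', 'd']
'c': index 1 in ['e', 'c', 'b', 'd'] -> ['c', 'e', 'b', 'd']
'b': index 2 in ['c', 'e', 'b', 'd'] -> ['b', 'c', 'e', 'd']
'd': index 3 in ['b', 'c', 'e', 'd'] -> ['d', 'b', 'c', 'e']
'c': index 2 in ['d', 'b', 'c', 'e'] -> ['c', 'd', 'b', 'e']
'd': index 1 in ['c', 'd', 'b', 'e'] -> ['d', 'c', 'b', 'e']
'e': index 3 in ['d', 'c', 'b', 'e'] -> ['e', 'd', 'c', 'b']
'e': index 0 in ['e', 'd', 'c', 'b'] -> ['e', 'd', 'c', 'b']


Output: [3, 2, 1, 1, 2, 3, 2, 1, 3, 0]


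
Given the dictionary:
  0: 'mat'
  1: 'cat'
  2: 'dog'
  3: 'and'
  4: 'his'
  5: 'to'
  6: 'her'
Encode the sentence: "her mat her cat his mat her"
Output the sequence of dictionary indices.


Look up each word in the dictionary:
  'her' -> 6
  'mat' -> 0
  'her' -> 6
  'cat' -> 1
  'his' -> 4
  'mat' -> 0
  'her' -> 6

Encoded: [6, 0, 6, 1, 4, 0, 6]


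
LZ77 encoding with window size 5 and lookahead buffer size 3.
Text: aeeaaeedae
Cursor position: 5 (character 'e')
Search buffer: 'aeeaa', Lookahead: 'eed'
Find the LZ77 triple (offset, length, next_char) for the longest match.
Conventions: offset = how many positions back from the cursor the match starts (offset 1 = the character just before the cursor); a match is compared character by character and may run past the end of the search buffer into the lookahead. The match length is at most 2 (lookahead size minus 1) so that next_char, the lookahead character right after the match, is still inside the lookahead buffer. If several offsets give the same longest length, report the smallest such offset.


Try each offset into the search buffer:
  offset=1 (pos 4, char 'a'): match length 0
  offset=2 (pos 3, char 'a'): match length 0
  offset=3 (pos 2, char 'e'): match length 1
  offset=4 (pos 1, char 'e'): match length 2
  offset=5 (pos 0, char 'a'): match length 0
Longest match has length 2 at offset 4.
next_char = character at position 5 + 2 = 7 -> 'd'

Best match: offset=4, length=2 (matching 'ee' starting at position 1)
LZ77 triple: (4, 2, 'd')


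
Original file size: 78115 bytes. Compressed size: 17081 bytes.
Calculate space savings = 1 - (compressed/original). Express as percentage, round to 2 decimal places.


ratio = compressed/original = 17081/78115 = 0.218665
savings = 1 - ratio = 1 - 0.218665 = 0.781335
as a percentage: 0.781335 * 100 = 78.13%

Space savings = 1 - 17081/78115 = 78.13%


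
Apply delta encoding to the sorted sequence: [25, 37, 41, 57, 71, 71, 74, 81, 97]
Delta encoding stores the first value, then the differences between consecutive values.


First value: 25
Deltas:
  37 - 25 = 12
  41 - 37 = 4
  57 - 41 = 16
  71 - 57 = 14
  71 - 71 = 0
  74 - 71 = 3
  81 - 74 = 7
  97 - 81 = 16


Delta encoded: [25, 12, 4, 16, 14, 0, 3, 7, 16]


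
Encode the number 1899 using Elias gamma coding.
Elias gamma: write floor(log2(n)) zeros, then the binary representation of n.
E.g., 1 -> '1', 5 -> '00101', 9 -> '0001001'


num_bits = floor(log2(1899)) + 1 = 11
leading_zeros = num_bits - 1 = 10
binary(1899) = 11101101011

Elias gamma(1899) = '0000000000' + '11101101011' = 000000000011101101011 (21 bits)


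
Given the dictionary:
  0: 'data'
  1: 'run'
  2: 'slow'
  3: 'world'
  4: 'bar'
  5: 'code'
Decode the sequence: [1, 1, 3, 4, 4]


Look up each index in the dictionary:
  1 -> 'run'
  1 -> 'run'
  3 -> 'world'
  4 -> 'bar'
  4 -> 'bar'

Decoded: "run run world bar bar"


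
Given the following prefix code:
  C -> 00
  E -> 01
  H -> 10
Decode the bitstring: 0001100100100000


Decoding step by step:
Bits 00 -> C
Bits 01 -> E
Bits 10 -> H
Bits 01 -> E
Bits 00 -> C
Bits 10 -> H
Bits 00 -> C
Bits 00 -> C


Decoded message: CEHECHCC


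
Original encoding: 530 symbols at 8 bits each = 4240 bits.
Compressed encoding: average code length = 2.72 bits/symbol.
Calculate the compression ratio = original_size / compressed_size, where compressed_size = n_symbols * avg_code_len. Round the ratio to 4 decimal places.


original_size = n_symbols * orig_bits = 530 * 8 = 4240 bits
compressed_size = n_symbols * avg_code_len = 530 * 2.72 = 1441.6 bits
ratio = original_size / compressed_size = 4240 / 1441.6 = 2.9412

Compression ratio = 2.9412


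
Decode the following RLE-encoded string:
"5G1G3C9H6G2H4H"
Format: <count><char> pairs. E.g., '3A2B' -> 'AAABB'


Expanding each <count><char> pair:
  5G -> 'GGGGG'
  1G -> 'G'
  3C -> 'CCC'
  9H -> 'HHHHHHHHH'
  6G -> 'GGGGGG'
  2H -> 'HH'
  4H -> 'HHHH'

Decoded = GGGGGGCCCHHHHHHHHHGGGGGGHHHHHH


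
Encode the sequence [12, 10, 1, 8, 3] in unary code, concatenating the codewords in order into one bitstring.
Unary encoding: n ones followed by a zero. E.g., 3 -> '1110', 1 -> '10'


Encode each number as n ones followed by a terminating 0:
  12 -> 1111111111110 (13 bits)
  10 -> 11111111110 (11 bits)
  1 -> 10 (2 bits)
  8 -> 111111110 (9 bits)
  3 -> 1110 (4 bits)
Total length = 13 + 11 + 2 + 9 + 4 = 39 bits.

Unary([12, 10, 1, 8, 3]) = 111111111111011111111110101111111101110 (39 bits)


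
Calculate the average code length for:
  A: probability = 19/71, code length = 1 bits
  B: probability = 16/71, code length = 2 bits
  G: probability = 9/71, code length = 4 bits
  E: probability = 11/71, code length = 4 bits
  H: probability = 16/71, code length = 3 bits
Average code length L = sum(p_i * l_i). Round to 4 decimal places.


Weighted contributions p_i * l_i:
  A: (19/71) * 1 = 19/71
  B: (16/71) * 2 = 32/71
  G: (9/71) * 4 = 36/71
  E: (11/71) * 4 = 44/71
  H: (16/71) * 3 = 48/71
Sum = (19 + 32 + 36 + 44 + 48)/71 = 179/71

L = 179/71 = 2.5211 bits/symbol


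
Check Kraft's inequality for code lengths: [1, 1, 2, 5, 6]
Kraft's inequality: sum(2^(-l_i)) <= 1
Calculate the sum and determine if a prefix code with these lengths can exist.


Sum = 2^(-1) + 2^(-1) + 2^(-2) + 2^(-5) + 2^(-6)
    = 0.5 + 0.5 + 0.25 + 0.03125 + 0.015625
    = 83/64 = 1.296875
Since 1.296875 > 1, Kraft's inequality is NOT satisfied.
A prefix code with these lengths CANNOT exist.

Kraft sum = 1.296875. Not satisfied.


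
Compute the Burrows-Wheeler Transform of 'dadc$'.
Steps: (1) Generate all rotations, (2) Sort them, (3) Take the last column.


Rotations (sorted):
  0: $dadc -> last char: c
  1: adc$d -> last char: d
  2: c$dad -> last char: d
  3: dadc$ -> last char: $
  4: dc$da -> last char: a


BWT = cdd$a


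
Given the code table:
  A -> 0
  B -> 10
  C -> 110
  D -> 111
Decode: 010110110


Decoding:
0 -> A
10 -> B
110 -> C
110 -> C


Result: ABCC


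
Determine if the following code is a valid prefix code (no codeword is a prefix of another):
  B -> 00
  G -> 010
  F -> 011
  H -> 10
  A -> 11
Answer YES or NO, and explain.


Checking each pair (does one codeword prefix another?):
  B='00' vs G='010': no prefix
  B='00' vs F='011': no prefix
  B='00' vs H='10': no prefix
  B='00' vs A='11': no prefix
  G='010' vs B='00': no prefix
  G='010' vs F='011': no prefix
  G='010' vs H='10': no prefix
  G='010' vs A='11': no prefix
  F='011' vs B='00': no prefix
  F='011' vs G='010': no prefix
  F='011' vs H='10': no prefix
  F='011' vs A='11': no prefix
  H='10' vs B='00': no prefix
  H='10' vs G='010': no prefix
  H='10' vs F='011': no prefix
  H='10' vs A='11': no prefix
  A='11' vs B='00': no prefix
  A='11' vs G='010': no prefix
  A='11' vs F='011': no prefix
  A='11' vs H='10': no prefix
No violation found over all pairs.

YES -- this is a valid prefix code. No codeword is a prefix of any other codeword.


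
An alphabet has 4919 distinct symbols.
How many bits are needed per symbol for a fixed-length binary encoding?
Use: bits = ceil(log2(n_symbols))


log2(4919) = 12.2641
Bracket: 2^12 = 4096 < 4919 <= 2^13 = 8192
So ceil(log2(4919)) = 13

bits = ceil(log2(4919)) = ceil(12.2641) = 13 bits


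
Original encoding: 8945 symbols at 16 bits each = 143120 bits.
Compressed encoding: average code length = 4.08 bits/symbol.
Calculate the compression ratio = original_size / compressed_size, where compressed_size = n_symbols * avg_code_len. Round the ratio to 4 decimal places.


original_size = n_symbols * orig_bits = 8945 * 16 = 143120 bits
compressed_size = n_symbols * avg_code_len = 8945 * 4.08 = 36495.6 bits
ratio = original_size / compressed_size = 143120 / 36495.6 = 3.9216

Compression ratio = 3.9216


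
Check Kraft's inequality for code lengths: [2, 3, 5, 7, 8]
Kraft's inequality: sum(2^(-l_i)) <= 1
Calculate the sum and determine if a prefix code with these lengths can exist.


Sum = 2^(-2) + 2^(-3) + 2^(-5) + 2^(-7) + 2^(-8)
    = 0.25 + 0.125 + 0.03125 + 0.0078125 + 0.00390625
    = 107/256 = 0.41796875
Since 0.41796875 <= 1, Kraft's inequality IS satisfied.
A prefix code with these lengths CAN exist.

Kraft sum = 0.41796875. Satisfied.


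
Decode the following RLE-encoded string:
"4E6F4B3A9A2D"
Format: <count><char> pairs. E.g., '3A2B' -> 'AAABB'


Expanding each <count><char> pair:
  4E -> 'EEEE'
  6F -> 'FFFFFF'
  4B -> 'BBBB'
  3A -> 'AAA'
  9A -> 'AAAAAAAAA'
  2D -> 'DD'

Decoded = EEEEFFFFFFBBBBAAAAAAAAAAAADD


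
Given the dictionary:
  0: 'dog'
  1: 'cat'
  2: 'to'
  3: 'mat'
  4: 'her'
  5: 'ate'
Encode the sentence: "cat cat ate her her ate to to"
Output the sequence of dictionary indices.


Look up each word in the dictionary:
  'cat' -> 1
  'cat' -> 1
  'ate' -> 5
  'her' -> 4
  'her' -> 4
  'ate' -> 5
  'to' -> 2
  'to' -> 2

Encoded: [1, 1, 5, 4, 4, 5, 2, 2]


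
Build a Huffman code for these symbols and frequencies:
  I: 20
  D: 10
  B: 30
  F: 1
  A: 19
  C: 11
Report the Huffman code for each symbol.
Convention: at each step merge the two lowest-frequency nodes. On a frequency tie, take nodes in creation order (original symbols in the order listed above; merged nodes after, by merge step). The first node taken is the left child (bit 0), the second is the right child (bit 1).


Huffman tree construction:
Step 1: Merge F(1) + D(10) = 11
Step 2: Merge C(11) + (F+D)(11) = 22
Step 3: Merge A(19) + I(20) = 39
Step 4: Merge (C+(F+D))(22) + B(30) = 52
Step 5: Merge (A+I)(39) + ((C+(F+D))+B)(52) = 91
Read each symbol's code off the tree from the root (left child = 0, right child = 1).

Codes:
  I: 01 (length 2)
  D: 1011 (length 4)
  B: 11 (length 2)
  F: 1010 (length 4)
  A: 00 (length 2)
  C: 100 (length 3)
Average code length: 215/91 = 2.3626 bits/symbol


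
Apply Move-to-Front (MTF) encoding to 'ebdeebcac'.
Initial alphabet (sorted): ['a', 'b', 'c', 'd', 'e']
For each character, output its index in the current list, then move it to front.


MTF encoding:
'e': index 4 in ['a', 'b', 'c', 'd', 'e'] -> ['e', 'a', 'b', 'c', 'd']
'b': index 2 in ['e', 'a', 'b', 'c', 'd'] -> ['b', 'e', 'a', 'c', 'd']
'd': index 4 in ['b', 'e', 'a', 'c', 'd'] -> ['d', 'b', 'e', 'a', 'c']
'e': index 2 in ['d', 'b', 'e', 'a', 'c'] -> ['e', 'd', 'b', 'a', 'c']
'e': index 0 in ['e', 'd', 'b', 'a', 'c'] -> ['e', 'd', 'b', 'a', 'c']
'b': index 2 in ['e', 'd', 'b', 'a', 'c'] -> ['b', 'e', 'd', 'a', 'c']
'c': index 4 in ['b', 'e', 'd', 'a', 'c'] -> ['c', 'b', 'e', 'd', 'a']
'a': index 4 in ['c', 'b', 'e', 'd', 'a'] -> ['a', 'c', 'b', 'e', 'd']
'c': index 1 in ['a', 'c', 'b', 'e', 'd'] -> ['c', 'a', 'b', 'e', 'd']


Output: [4, 2, 4, 2, 0, 2, 4, 4, 1]


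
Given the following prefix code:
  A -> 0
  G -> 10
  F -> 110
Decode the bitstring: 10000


Decoding step by step:
Bits 10 -> G
Bits 0 -> A
Bits 0 -> A
Bits 0 -> A


Decoded message: GAAA


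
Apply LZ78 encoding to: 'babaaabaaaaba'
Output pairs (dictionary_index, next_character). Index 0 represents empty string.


LZ78 encoding steps:
Dictionary: {0: ''}
Step 1: w='' (idx 0), next='b' -> output (0, 'b'), add 'b' as idx 1
Step 2: w='' (idx 0), next='a' -> output (0, 'a'), add 'a' as idx 2
Step 3: w='b' (idx 1), next='a' -> output (1, 'a'), add 'ba' as idx 3
Step 4: w='a' (idx 2), next='a' -> output (2, 'a'), add 'aa' as idx 4
Step 5: w='ba' (idx 3), next='a' -> output (3, 'a'), add 'baa' as idx 5
Step 6: w='aa' (idx 4), next='b' -> output (4, 'b'), add 'aab' as idx 6
Step 7: w='a' (idx 2), end of input -> output (2, '')


Encoded: [(0, 'b'), (0, 'a'), (1, 'a'), (2, 'a'), (3, 'a'), (4, 'b'), (2, '')]


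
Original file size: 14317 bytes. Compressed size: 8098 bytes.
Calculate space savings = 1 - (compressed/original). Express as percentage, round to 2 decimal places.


ratio = compressed/original = 8098/14317 = 0.565621
savings = 1 - ratio = 1 - 0.565621 = 0.434379
as a percentage: 0.434379 * 100 = 43.44%

Space savings = 1 - 8098/14317 = 43.44%


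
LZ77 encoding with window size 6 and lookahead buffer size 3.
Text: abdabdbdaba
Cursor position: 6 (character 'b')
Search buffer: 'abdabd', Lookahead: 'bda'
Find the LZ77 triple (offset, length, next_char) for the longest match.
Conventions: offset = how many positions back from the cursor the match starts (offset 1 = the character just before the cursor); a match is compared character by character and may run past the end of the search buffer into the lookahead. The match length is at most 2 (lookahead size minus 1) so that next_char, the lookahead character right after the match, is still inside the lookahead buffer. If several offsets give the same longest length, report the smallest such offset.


Try each offset into the search buffer:
  offset=1 (pos 5, char 'd'): match length 0
  offset=2 (pos 4, char 'b'): match length 2
  offset=3 (pos 3, char 'a'): match length 0
  offset=4 (pos 2, char 'd'): match length 0
  offset=5 (pos 1, char 'b'): match length 2
  offset=6 (pos 0, char 'a'): match length 0
Longest match has length 2, found at offsets 2, 5; take the smallest, offset 2.
next_char = character at position 6 + 2 = 8 -> 'a'

Best match: offset=2, length=2 (matching 'bd' starting at position 4)
LZ77 triple: (2, 2, 'a')


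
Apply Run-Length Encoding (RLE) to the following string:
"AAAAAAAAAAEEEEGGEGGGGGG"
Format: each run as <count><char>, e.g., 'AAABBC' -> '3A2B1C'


Scanning runs left to right:
  i=0: run of 'A' x 10 -> '10A'
  i=10: run of 'E' x 4 -> '4E'
  i=14: run of 'G' x 2 -> '2G'
  i=16: run of 'E' x 1 -> '1E'
  i=17: run of 'G' x 6 -> '6G'

RLE = 10A4E2G1E6G


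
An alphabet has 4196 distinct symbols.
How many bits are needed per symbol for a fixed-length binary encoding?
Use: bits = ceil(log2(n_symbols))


log2(4196) = 12.0348
Bracket: 2^12 = 4096 < 4196 <= 2^13 = 8192
So ceil(log2(4196)) = 13

bits = ceil(log2(4196)) = ceil(12.0348) = 13 bits


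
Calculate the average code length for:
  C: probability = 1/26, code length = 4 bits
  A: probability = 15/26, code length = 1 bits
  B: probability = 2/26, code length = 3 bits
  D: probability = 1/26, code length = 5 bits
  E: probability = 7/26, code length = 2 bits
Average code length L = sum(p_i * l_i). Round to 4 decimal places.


Weighted contributions p_i * l_i:
  C: (1/26) * 4 = 4/26
  A: (15/26) * 1 = 15/26
  B: (2/26) * 3 = 6/26
  D: (1/26) * 5 = 5/26
  E: (7/26) * 2 = 14/26
Sum = (4 + 15 + 6 + 5 + 14)/26 = 44/26

L = 44/26 = 1.6923 bits/symbol


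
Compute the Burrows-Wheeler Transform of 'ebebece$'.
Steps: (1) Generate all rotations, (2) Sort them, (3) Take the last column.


Rotations (sorted):
  0: $ebebece -> last char: e
  1: bebece$e -> last char: e
  2: bece$ebe -> last char: e
  3: ce$ebebe -> last char: e
  4: e$ebebec -> last char: c
  5: ebebece$ -> last char: $
  6: ebece$eb -> last char: b
  7: ece$ebeb -> last char: b


BWT = eeeec$bb


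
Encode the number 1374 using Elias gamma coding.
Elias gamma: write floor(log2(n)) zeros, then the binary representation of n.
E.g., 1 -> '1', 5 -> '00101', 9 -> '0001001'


num_bits = floor(log2(1374)) + 1 = 11
leading_zeros = num_bits - 1 = 10
binary(1374) = 10101011110

Elias gamma(1374) = '0000000000' + '10101011110' = 000000000010101011110 (21 bits)


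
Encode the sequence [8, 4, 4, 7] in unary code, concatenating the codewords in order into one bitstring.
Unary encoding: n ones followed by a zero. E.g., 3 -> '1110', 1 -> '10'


Encode each number as n ones followed by a terminating 0:
  8 -> 111111110 (9 bits)
  4 -> 11110 (5 bits)
  4 -> 11110 (5 bits)
  7 -> 11111110 (8 bits)
Total length = 9 + 5 + 5 + 8 = 27 bits.

Unary([8, 4, 4, 7]) = 111111110111101111011111110 (27 bits)


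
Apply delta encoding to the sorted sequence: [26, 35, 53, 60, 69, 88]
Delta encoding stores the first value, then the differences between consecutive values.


First value: 26
Deltas:
  35 - 26 = 9
  53 - 35 = 18
  60 - 53 = 7
  69 - 60 = 9
  88 - 69 = 19


Delta encoded: [26, 9, 18, 7, 9, 19]


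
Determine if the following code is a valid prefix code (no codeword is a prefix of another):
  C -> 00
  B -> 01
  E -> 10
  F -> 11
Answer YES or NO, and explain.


Checking each pair (does one codeword prefix another?):
  C='00' vs B='01': no prefix
  C='00' vs E='10': no prefix
  C='00' vs F='11': no prefix
  B='01' vs C='00': no prefix
  B='01' vs E='10': no prefix
  B='01' vs F='11': no prefix
  E='10' vs C='00': no prefix
  E='10' vs B='01': no prefix
  E='10' vs F='11': no prefix
  F='11' vs C='00': no prefix
  F='11' vs B='01': no prefix
  F='11' vs E='10': no prefix
No violation found over all pairs.

YES -- this is a valid prefix code. No codeword is a prefix of any other codeword.


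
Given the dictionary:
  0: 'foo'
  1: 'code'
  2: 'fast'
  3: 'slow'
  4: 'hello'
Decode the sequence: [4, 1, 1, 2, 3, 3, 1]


Look up each index in the dictionary:
  4 -> 'hello'
  1 -> 'code'
  1 -> 'code'
  2 -> 'fast'
  3 -> 'slow'
  3 -> 'slow'
  1 -> 'code'

Decoded: "hello code code fast slow slow code"


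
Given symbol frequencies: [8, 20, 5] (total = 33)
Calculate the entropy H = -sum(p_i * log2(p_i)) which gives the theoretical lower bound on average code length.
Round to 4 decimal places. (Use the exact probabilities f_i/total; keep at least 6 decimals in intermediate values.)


Per-symbol terms -p_i * log2(p_i) with p_i = f_i/33:
  p = 8/33 = 0.242424: log2(p) = -2.044394, -p*log2(p) = 0.495611
  p = 20/33 = 0.606061: log2(p) = -0.722466, -p*log2(p) = 0.437858
  p = 5/33 = 0.151515: log2(p) = -2.722466, -p*log2(p) = 0.412495
H = 0.495611 + 0.437858 + 0.412495 = 1.345964

H = 1.346 bits/symbol


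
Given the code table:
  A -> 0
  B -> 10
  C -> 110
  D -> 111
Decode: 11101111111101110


Decoding:
111 -> D
0 -> A
111 -> D
111 -> D
110 -> C
111 -> D
0 -> A


Result: DADDCDA


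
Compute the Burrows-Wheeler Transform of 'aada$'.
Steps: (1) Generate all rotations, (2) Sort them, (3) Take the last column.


Rotations (sorted):
  0: $aada -> last char: a
  1: a$aad -> last char: d
  2: aada$ -> last char: $
  3: ada$a -> last char: a
  4: da$aa -> last char: a


BWT = ad$aa


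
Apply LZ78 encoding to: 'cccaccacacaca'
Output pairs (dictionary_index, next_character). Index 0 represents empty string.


LZ78 encoding steps:
Dictionary: {0: ''}
Step 1: w='' (idx 0), next='c' -> output (0, 'c'), add 'c' as idx 1
Step 2: w='c' (idx 1), next='c' -> output (1, 'c'), add 'cc' as idx 2
Step 3: w='' (idx 0), next='a' -> output (0, 'a'), add 'a' as idx 3
Step 4: w='cc' (idx 2), next='a' -> output (2, 'a'), add 'cca' as idx 4
Step 5: w='c' (idx 1), next='a' -> output (1, 'a'), add 'ca' as idx 5
Step 6: w='ca' (idx 5), next='c' -> output (5, 'c'), add 'cac' as idx 6
Step 7: w='a' (idx 3), end of input -> output (3, '')


Encoded: [(0, 'c'), (1, 'c'), (0, 'a'), (2, 'a'), (1, 'a'), (5, 'c'), (3, '')]


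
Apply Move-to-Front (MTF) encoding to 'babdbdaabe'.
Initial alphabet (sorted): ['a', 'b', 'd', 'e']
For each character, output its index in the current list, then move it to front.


MTF encoding:
'b': index 1 in ['a', 'b', 'd', 'e'] -> ['b', 'a', 'd', 'e']
'a': index 1 in ['b', 'a', 'd', 'e'] -> ['a', 'b', 'd', 'e']
'b': index 1 in ['a', 'b', 'd', 'e'] -> ['b', 'a', 'd', 'e']
'd': index 2 in ['b', 'a', 'd', 'e'] -> ['d', 'b', 'a', 'e']
'b': index 1 in ['d', 'b', 'a', 'e'] -> ['b', 'd', 'a', 'e']
'd': index 1 in ['b', 'd', 'a', 'e'] -> ['d', 'b', 'a', 'e']
'a': index 2 in ['d', 'b', 'a', 'e'] -> ['a', 'd', 'b', 'e']
'a': index 0 in ['a', 'd', 'b', 'e'] -> ['a', 'd', 'b', 'e']
'b': index 2 in ['a', 'd', 'b', 'e'] -> ['b', 'a', 'd', 'e']
'e': index 3 in ['b', 'a', 'd', 'e'] -> ['e', 'b', 'a', 'd']


Output: [1, 1, 1, 2, 1, 1, 2, 0, 2, 3]


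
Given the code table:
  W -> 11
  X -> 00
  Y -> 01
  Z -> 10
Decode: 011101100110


Decoding:
01 -> Y
11 -> W
01 -> Y
10 -> Z
01 -> Y
10 -> Z


Result: YWYZYZ


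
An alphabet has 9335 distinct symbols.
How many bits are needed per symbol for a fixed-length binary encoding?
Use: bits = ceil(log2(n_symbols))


log2(9335) = 13.1884
Bracket: 2^13 = 8192 < 9335 <= 2^14 = 16384
So ceil(log2(9335)) = 14

bits = ceil(log2(9335)) = ceil(13.1884) = 14 bits


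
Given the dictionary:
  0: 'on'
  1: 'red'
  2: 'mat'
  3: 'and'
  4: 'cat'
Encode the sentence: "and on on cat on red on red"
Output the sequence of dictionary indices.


Look up each word in the dictionary:
  'and' -> 3
  'on' -> 0
  'on' -> 0
  'cat' -> 4
  'on' -> 0
  'red' -> 1
  'on' -> 0
  'red' -> 1

Encoded: [3, 0, 0, 4, 0, 1, 0, 1]
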